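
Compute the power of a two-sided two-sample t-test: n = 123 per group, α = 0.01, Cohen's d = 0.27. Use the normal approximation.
Power ≈ 0.32

Power calculation (two-sample t-test, normal approximation):
z_β = d · √(n/2) - z_{α/2}
z_β = 0.27 · √(123/2) - 2.576
z_β = 0.27 · 7.842 - 2.576
z_β = -0.458

Power = Φ(z_β) = Φ(-0.458) ≈ 0.323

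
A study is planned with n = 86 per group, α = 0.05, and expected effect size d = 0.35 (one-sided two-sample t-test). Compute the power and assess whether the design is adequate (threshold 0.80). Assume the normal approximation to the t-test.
Power ≈ 0.74; the study is underpowered (power < 0.80)

Power calculation (two-sample t-test, normal approximation):
z_β = d · √(n/2) - z_α
z_β = 0.35 · √(86/2) - 1.645
z_β = 0.35 · 6.557 - 1.645
z_β = 0.650

Power = Φ(z_β) = Φ(0.650) ≈ 0.742

Effect size d = 0.35 is small by Cohen's convention (0.2/0.5/0.8).

Threshold: power ≥ 0.80 is conventionally adequate.
Power ≈ 0.74 → the study is underpowered (power < 0.80).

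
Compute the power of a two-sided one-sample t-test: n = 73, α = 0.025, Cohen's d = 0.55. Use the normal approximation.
Power ≈ 0.99

Power calculation (one-sample t-test, normal approximation):
z_β = d · √n - z_{α/2}
z_β = 0.55 · √73 - 2.241
z_β = 0.55 · 8.544 - 2.241
z_β = 2.458

Power = Φ(z_β) = Φ(2.458) ≈ 0.993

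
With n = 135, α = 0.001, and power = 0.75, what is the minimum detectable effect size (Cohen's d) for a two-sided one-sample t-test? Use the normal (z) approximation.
d ≈ 0.34

Minimum detectable effect (one-sample t-test, normal approximation):
d = (z_{α/2} + z_β) / √n
d = (3.291 + 0.674) / √135
d = 3.965 / 11.619
d ≈ 0.34

By Cohen's convention (0.2 small / 0.5 medium / 0.8 large): small effect.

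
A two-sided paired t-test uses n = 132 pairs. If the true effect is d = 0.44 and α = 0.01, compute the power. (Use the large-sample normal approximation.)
Power ≈ 0.99

Power calculation (paired t-test, normal approximation):
z_β = d · √n - z_{α/2}
z_β = 0.44 · √132 - 2.576
z_β = 0.44 · 11.489 - 2.576
z_β = 2.479

Power = Φ(z_β) = Φ(2.479) ≈ 0.993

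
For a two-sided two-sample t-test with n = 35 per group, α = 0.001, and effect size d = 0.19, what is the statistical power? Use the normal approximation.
Power ≈ 0.01

Power calculation (two-sample t-test, normal approximation):
z_β = d · √(n/2) - z_{α/2}
z_β = 0.19 · √(35/2) - 3.291
z_β = 0.19 · 4.183 - 3.291
z_β = -2.496

Power = Φ(z_β) = Φ(-2.496) ≈ 0.006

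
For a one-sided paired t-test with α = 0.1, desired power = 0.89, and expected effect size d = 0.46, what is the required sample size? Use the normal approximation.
n = 30 pairs

Sample size formula (paired t-test, normal approximation):
n = ((z_α + z_β) / d)²

z_α = 1.282 (for α = 0.1, one-sided)
z_β = 1.227 (for power = 0.89)
d = 0.46

n = ((1.282 + 1.227) / 0.46)²
n = (5.454)²
n ≈ 29.75
Round up to the next whole number: n = 30 pairs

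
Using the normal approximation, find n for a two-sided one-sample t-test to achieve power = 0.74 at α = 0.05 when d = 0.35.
n = 56

Sample size formula (one-sample t-test, normal approximation):
n = ((z_{α/2} + z_β) / d)²

z_{α/2} = 1.960 (for α = 0.05, two-sided)
z_β = 0.643 (for power = 0.74)
d = 0.35

n = ((1.960 + 0.643) / 0.35)²
n = (7.437)²
n ≈ 55.31
Round up to the next whole number: n = 56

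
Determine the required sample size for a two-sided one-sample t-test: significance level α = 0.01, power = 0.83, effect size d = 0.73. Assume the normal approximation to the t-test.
n = 24

Sample size formula (one-sample t-test, normal approximation):
n = ((z_{α/2} + z_β) / d)²

z_{α/2} = 2.576 (for α = 0.01, two-sided)
z_β = 0.954 (for power = 0.83)
d = 0.73

n = ((2.576 + 0.954) / 0.73)²
n = (4.836)²
n ≈ 23.39
Round up to the next whole number: n = 24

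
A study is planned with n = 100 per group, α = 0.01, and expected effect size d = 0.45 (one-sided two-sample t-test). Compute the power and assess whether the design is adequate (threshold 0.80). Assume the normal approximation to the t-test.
Power ≈ 0.80; the study is adequately powered (power ≥ 0.80)

Power calculation (two-sample t-test, normal approximation):
z_β = d · √(n/2) - z_α
z_β = 0.45 · √(100/2) - 2.326
z_β = 0.45 · 7.071 - 2.326
z_β = 0.856

Power = Φ(z_β) = Φ(0.856) ≈ 0.804

Effect size d = 0.45 is small by Cohen's convention (0.2/0.5/0.8).

Threshold: power ≥ 0.80 is conventionally adequate.
Power ≈ 0.80 → the study is adequately powered (power ≥ 0.80).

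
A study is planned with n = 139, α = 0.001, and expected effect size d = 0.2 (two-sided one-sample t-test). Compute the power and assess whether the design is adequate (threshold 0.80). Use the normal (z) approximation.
Power ≈ 0.18; the study is underpowered (power < 0.80)

Power calculation (one-sample t-test, normal approximation):
z_β = d · √n - z_{α/2}
z_β = 0.2 · √139 - 3.291
z_β = 0.2 · 11.790 - 3.291
z_β = -0.933

Power = Φ(z_β) = Φ(-0.933) ≈ 0.176

Effect size d = 0.2 is small by Cohen's convention (0.2/0.5/0.8).

Threshold: power ≥ 0.80 is conventionally adequate.
Power ≈ 0.18 → the study is underpowered (power < 0.80).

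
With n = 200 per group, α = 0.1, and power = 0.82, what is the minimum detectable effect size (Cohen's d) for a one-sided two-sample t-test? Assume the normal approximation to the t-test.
d ≈ 0.22

Minimum detectable effect (two-sample t-test, normal approximation):
d = (z_α + z_β) / √(n/2)
d = (1.282 + 0.915) / √(200/2)
d = 2.197 / 10.000
d ≈ 0.22

By Cohen's convention (0.2 small / 0.5 medium / 0.8 large): small effect.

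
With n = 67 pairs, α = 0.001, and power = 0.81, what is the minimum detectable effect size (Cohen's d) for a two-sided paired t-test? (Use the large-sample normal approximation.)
d ≈ 0.51

Minimum detectable effect (paired t-test, normal approximation):
d = (z_{α/2} + z_β) / √n
d = (3.291 + 0.878) / √67
d = 4.168 / 8.185
d ≈ 0.51

By Cohen's convention (0.2 small / 0.5 medium / 0.8 large): medium effect.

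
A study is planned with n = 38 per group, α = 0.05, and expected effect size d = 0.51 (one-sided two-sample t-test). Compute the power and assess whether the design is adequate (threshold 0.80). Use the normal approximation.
Power ≈ 0.72; the study is underpowered (power < 0.80)

Power calculation (two-sample t-test, normal approximation):
z_β = d · √(n/2) - z_α
z_β = 0.51 · √(38/2) - 1.645
z_β = 0.51 · 4.359 - 1.645
z_β = 0.578

Power = Φ(z_β) = Φ(0.578) ≈ 0.718

Effect size d = 0.51 is medium by Cohen's convention (0.2/0.5/0.8).

Threshold: power ≥ 0.80 is conventionally adequate.
Power ≈ 0.72 → the study is underpowered (power < 0.80).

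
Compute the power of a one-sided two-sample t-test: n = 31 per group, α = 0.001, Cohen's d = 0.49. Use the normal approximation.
Power ≈ 0.12

Power calculation (two-sample t-test, normal approximation):
z_β = d · √(n/2) - z_α
z_β = 0.49 · √(31/2) - 3.090
z_β = 0.49 · 3.937 - 3.090
z_β = -1.161

Power = Φ(z_β) = Φ(-1.161) ≈ 0.123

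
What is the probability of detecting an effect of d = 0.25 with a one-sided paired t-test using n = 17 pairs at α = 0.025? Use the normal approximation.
Power ≈ 0.18

Power calculation (paired t-test, normal approximation):
z_β = d · √n - z_α
z_β = 0.25 · √17 - 1.960
z_β = 0.25 · 4.123 - 1.960
z_β = -0.929

Power = Φ(z_β) = Φ(-0.929) ≈ 0.176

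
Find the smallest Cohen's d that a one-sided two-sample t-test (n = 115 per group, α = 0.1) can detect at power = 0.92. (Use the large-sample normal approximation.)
d ≈ 0.35

Minimum detectable effect (two-sample t-test, normal approximation):
d = (z_α + z_β) / √(n/2)
d = (1.282 + 1.405) / √(115/2)
d = 2.687 / 7.583
d ≈ 0.35

By Cohen's convention (0.2 small / 0.5 medium / 0.8 large): small effect.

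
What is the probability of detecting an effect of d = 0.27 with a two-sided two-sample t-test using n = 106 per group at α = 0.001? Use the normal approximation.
Power ≈ 0.09

Power calculation (two-sample t-test, normal approximation):
z_β = d · √(n/2) - z_{α/2}
z_β = 0.27 · √(106/2) - 3.291
z_β = 0.27 · 7.280 - 3.291
z_β = -1.325

Power = Φ(z_β) = Φ(-1.325) ≈ 0.093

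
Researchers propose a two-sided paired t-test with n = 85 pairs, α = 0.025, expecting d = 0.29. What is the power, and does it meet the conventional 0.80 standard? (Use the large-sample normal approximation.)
Power ≈ 0.67; the study is underpowered (power < 0.80)

Power calculation (paired t-test, normal approximation):
z_β = d · √n - z_{α/2}
z_β = 0.29 · √85 - 2.241
z_β = 0.29 · 9.220 - 2.241
z_β = 0.432

Power = Φ(z_β) = Φ(0.432) ≈ 0.667

Effect size d = 0.29 is small by Cohen's convention (0.2/0.5/0.8).

Threshold: power ≥ 0.80 is conventionally adequate.
Power ≈ 0.67 → the study is underpowered (power < 0.80).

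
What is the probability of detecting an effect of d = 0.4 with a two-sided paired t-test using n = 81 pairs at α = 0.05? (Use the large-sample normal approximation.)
Power ≈ 0.95

Power calculation (paired t-test, normal approximation):
z_β = d · √n - z_{α/2}
z_β = 0.4 · √81 - 1.960
z_β = 0.4 · 9.000 - 1.960
z_β = 1.640

Power = Φ(z_β) = Φ(1.640) ≈ 0.950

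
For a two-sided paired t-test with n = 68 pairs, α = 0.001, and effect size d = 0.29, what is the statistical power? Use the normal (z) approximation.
Power ≈ 0.18

Power calculation (paired t-test, normal approximation):
z_β = d · √n - z_{α/2}
z_β = 0.29 · √68 - 3.291
z_β = 0.29 · 8.246 - 3.291
z_β = -0.899

Power = Φ(z_β) = Φ(-0.899) ≈ 0.184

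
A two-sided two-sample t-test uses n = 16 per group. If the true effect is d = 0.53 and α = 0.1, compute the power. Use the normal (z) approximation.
Power ≈ 0.44

Power calculation (two-sample t-test, normal approximation):
z_β = d · √(n/2) - z_{α/2}
z_β = 0.53 · √(16/2) - 1.645
z_β = 0.53 · 2.828 - 1.645
z_β = -0.146

Power = Φ(z_β) = Φ(-0.146) ≈ 0.442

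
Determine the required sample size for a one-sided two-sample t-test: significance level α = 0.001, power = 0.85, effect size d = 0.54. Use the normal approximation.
n = 117 per group

Sample size formula (two-sample t-test, normal approximation):
n = 2 · ((z_α + z_β) / d)²

z_α = 3.090 (for α = 0.001, one-sided)
z_β = 1.036 (for power = 0.85)
d = 0.54

n = 2 · ((3.090 + 1.036) / 0.54)²
n = 2 · (7.641)²
n ≈ 116.77
Round up to the next whole number: n = 117 per group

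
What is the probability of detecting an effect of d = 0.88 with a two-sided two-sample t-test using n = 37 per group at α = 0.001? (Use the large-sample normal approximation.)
Power ≈ 0.69

Power calculation (two-sample t-test, normal approximation):
z_β = d · √(n/2) - z_{α/2}
z_β = 0.88 · √(37/2) - 3.291
z_β = 0.88 · 4.301 - 3.291
z_β = 0.494

Power = Φ(z_β) = Φ(0.494) ≈ 0.690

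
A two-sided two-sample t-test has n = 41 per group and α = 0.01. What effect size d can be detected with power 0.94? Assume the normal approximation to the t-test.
d ≈ 0.91

Minimum detectable effect (two-sample t-test, normal approximation):
d = (z_{α/2} + z_β) / √(n/2)
d = (2.576 + 1.555) / √(41/2)
d = 4.131 / 4.528
d ≈ 0.91

By Cohen's convention (0.2 small / 0.5 medium / 0.8 large): large effect.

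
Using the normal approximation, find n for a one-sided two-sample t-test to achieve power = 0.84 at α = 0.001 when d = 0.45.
n = 165 per group

Sample size formula (two-sample t-test, normal approximation):
n = 2 · ((z_α + z_β) / d)²

z_α = 3.090 (for α = 0.001, one-sided)
z_β = 0.994 (for power = 0.84)
d = 0.45

n = 2 · ((3.090 + 0.994) / 0.45)²
n = 2 · (9.076)²
n ≈ 164.75
Round up to the next whole number: n = 165 per group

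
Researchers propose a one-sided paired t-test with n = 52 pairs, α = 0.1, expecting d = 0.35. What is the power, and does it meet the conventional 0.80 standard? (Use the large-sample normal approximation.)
Power ≈ 0.89; the study is adequately powered (power ≥ 0.80)

Power calculation (paired t-test, normal approximation):
z_β = d · √n - z_α
z_β = 0.35 · √52 - 1.282
z_β = 0.35 · 7.211 - 1.282
z_β = 1.242

Power = Φ(z_β) = Φ(1.242) ≈ 0.893

Effect size d = 0.35 is small by Cohen's convention (0.2/0.5/0.8).

Threshold: power ≥ 0.80 is conventionally adequate.
Power ≈ 0.89 → the study is adequately powered (power ≥ 0.80).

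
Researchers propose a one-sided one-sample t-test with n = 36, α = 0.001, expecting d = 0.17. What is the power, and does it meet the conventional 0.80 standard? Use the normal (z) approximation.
Power ≈ 0.02; the study is underpowered (power < 0.80)

Power calculation (one-sample t-test, normal approximation):
z_β = d · √n - z_α
z_β = 0.17 · √36 - 3.090
z_β = 0.17 · 6.000 - 3.090
z_β = -2.070

Power = Φ(z_β) = Φ(-2.070) ≈ 0.019

Effect size d = 0.17 is very small by Cohen's convention (0.2/0.5/0.8).

Threshold: power ≥ 0.80 is conventionally adequate.
Power ≈ 0.02 → the study is underpowered (power < 0.80).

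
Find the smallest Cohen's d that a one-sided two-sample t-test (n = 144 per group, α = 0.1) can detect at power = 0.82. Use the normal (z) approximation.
d ≈ 0.26

Minimum detectable effect (two-sample t-test, normal approximation):
d = (z_α + z_β) / √(n/2)
d = (1.282 + 0.915) / √(144/2)
d = 2.197 / 8.485
d ≈ 0.26

By Cohen's convention (0.2 small / 0.5 medium / 0.8 large): small effect.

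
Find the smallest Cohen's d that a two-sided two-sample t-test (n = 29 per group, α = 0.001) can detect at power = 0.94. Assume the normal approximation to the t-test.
d ≈ 1.27

Minimum detectable effect (two-sample t-test, normal approximation):
d = (z_{α/2} + z_β) / √(n/2)
d = (3.291 + 1.555) / √(29/2)
d = 4.845 / 3.808
d ≈ 1.27

By Cohen's convention (0.2 small / 0.5 medium / 0.8 large): large effect.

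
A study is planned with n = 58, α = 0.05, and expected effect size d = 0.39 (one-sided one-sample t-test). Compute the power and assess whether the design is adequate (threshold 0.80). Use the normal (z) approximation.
Power ≈ 0.91; the study is adequately powered (power ≥ 0.80)

Power calculation (one-sample t-test, normal approximation):
z_β = d · √n - z_α
z_β = 0.39 · √58 - 1.645
z_β = 0.39 · 7.616 - 1.645
z_β = 1.325

Power = Φ(z_β) = Φ(1.325) ≈ 0.907

Effect size d = 0.39 is small by Cohen's convention (0.2/0.5/0.8).

Threshold: power ≥ 0.80 is conventionally adequate.
Power ≈ 0.91 → the study is adequately powered (power ≥ 0.80).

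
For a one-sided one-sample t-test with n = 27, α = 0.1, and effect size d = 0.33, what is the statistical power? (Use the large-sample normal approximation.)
Power ≈ 0.67

Power calculation (one-sample t-test, normal approximation):
z_β = d · √n - z_α
z_β = 0.33 · √27 - 1.282
z_β = 0.33 · 5.196 - 1.282
z_β = 0.433

Power = Φ(z_β) = Φ(0.433) ≈ 0.668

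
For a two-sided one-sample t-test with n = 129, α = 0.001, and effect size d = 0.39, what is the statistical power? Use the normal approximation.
Power ≈ 0.87

Power calculation (one-sample t-test, normal approximation):
z_β = d · √n - z_{α/2}
z_β = 0.39 · √129 - 3.291
z_β = 0.39 · 11.358 - 3.291
z_β = 1.139

Power = Φ(z_β) = Φ(1.139) ≈ 0.873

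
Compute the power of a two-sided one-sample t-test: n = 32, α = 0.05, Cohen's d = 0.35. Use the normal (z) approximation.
Power ≈ 0.51

Power calculation (one-sample t-test, normal approximation):
z_β = d · √n - z_{α/2}
z_β = 0.35 · √32 - 1.960
z_β = 0.35 · 5.657 - 1.960
z_β = 0.020

Power = Φ(z_β) = Φ(0.020) ≈ 0.508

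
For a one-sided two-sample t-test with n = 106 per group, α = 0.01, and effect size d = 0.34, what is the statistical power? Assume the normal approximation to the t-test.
Power ≈ 0.56

Power calculation (two-sample t-test, normal approximation):
z_β = d · √(n/2) - z_α
z_β = 0.34 · √(106/2) - 2.326
z_β = 0.34 · 7.280 - 2.326
z_β = 0.149

Power = Φ(z_β) = Φ(0.149) ≈ 0.559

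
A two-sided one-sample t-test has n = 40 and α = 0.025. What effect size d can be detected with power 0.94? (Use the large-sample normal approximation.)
d ≈ 0.60

Minimum detectable effect (one-sample t-test, normal approximation):
d = (z_{α/2} + z_β) / √n
d = (2.241 + 1.555) / √40
d = 3.796 / 6.325
d ≈ 0.60

By Cohen's convention (0.2 small / 0.5 medium / 0.8 large): medium effect.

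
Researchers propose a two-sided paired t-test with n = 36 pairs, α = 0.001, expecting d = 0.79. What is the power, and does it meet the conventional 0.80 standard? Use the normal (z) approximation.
Power ≈ 0.93; the study is adequately powered (power ≥ 0.80)

Power calculation (paired t-test, normal approximation):
z_β = d · √n - z_{α/2}
z_β = 0.79 · √36 - 3.291
z_β = 0.79 · 6.000 - 3.291
z_β = 1.449

Power = Φ(z_β) = Φ(1.449) ≈ 0.926

Effect size d = 0.79 is medium by Cohen's convention (0.2/0.5/0.8).

Threshold: power ≥ 0.80 is conventionally adequate.
Power ≈ 0.93 → the study is adequately powered (power ≥ 0.80).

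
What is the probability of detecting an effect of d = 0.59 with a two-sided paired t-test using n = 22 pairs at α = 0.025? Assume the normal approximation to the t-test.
Power ≈ 0.70

Power calculation (paired t-test, normal approximation):
z_β = d · √n - z_{α/2}
z_β = 0.59 · √22 - 2.241
z_β = 0.59 · 4.690 - 2.241
z_β = 0.526

Power = Φ(z_β) = Φ(0.526) ≈ 0.701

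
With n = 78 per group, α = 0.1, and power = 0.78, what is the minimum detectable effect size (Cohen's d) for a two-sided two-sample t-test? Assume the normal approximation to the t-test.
d ≈ 0.39

Minimum detectable effect (two-sample t-test, normal approximation):
d = (z_{α/2} + z_β) / √(n/2)
d = (1.645 + 0.772) / √(78/2)
d = 2.417 / 6.245
d ≈ 0.39

By Cohen's convention (0.2 small / 0.5 medium / 0.8 large): small effect.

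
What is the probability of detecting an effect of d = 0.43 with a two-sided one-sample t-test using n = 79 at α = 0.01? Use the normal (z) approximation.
Power ≈ 0.89

Power calculation (one-sample t-test, normal approximation):
z_β = d · √n - z_{α/2}
z_β = 0.43 · √79 - 2.576
z_β = 0.43 · 8.888 - 2.576
z_β = 1.246

Power = Φ(z_β) = Φ(1.246) ≈ 0.894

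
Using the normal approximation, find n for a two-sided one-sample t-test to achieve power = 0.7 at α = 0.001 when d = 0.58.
n = 44

Sample size formula (one-sample t-test, normal approximation):
n = ((z_{α/2} + z_β) / d)²

z_{α/2} = 3.291 (for α = 0.001, two-sided)
z_β = 0.524 (for power = 0.7)
d = 0.58

n = ((3.291 + 0.524) / 0.58)²
n = (6.578)²
n ≈ 43.27
Round up to the next whole number: n = 44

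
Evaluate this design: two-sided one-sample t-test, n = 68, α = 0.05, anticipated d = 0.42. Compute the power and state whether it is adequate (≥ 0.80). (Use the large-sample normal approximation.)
Power ≈ 0.93; the study is adequately powered (power ≥ 0.80)

Power calculation (one-sample t-test, normal approximation):
z_β = d · √n - z_{α/2}
z_β = 0.42 · √68 - 1.960
z_β = 0.42 · 8.246 - 1.960
z_β = 1.503

Power = Φ(z_β) = Φ(1.503) ≈ 0.934

Effect size d = 0.42 is small by Cohen's convention (0.2/0.5/0.8).

Threshold: power ≥ 0.80 is conventionally adequate.
Power ≈ 0.93 → the study is adequately powered (power ≥ 0.80).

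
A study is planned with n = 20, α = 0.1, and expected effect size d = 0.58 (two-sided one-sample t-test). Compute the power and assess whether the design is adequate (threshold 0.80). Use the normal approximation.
Power ≈ 0.83; the study is adequately powered (power ≥ 0.80)

Power calculation (one-sample t-test, normal approximation):
z_β = d · √n - z_{α/2}
z_β = 0.58 · √20 - 1.645
z_β = 0.58 · 4.472 - 1.645
z_β = 0.949

Power = Φ(z_β) = Φ(0.949) ≈ 0.829

Effect size d = 0.58 is medium by Cohen's convention (0.2/0.5/0.8).

Threshold: power ≥ 0.80 is conventionally adequate.
Power ≈ 0.83 → the study is adequately powered (power ≥ 0.80).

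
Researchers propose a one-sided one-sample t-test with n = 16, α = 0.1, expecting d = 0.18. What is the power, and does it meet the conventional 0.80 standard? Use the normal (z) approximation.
Power ≈ 0.29; the study is underpowered (power < 0.80)

Power calculation (one-sample t-test, normal approximation):
z_β = d · √n - z_α
z_β = 0.18 · √16 - 1.282
z_β = 0.18 · 4.000 - 1.282
z_β = -0.562

Power = Φ(z_β) = Φ(-0.562) ≈ 0.287

Effect size d = 0.18 is very small by Cohen's convention (0.2/0.5/0.8).

Threshold: power ≥ 0.80 is conventionally adequate.
Power ≈ 0.29 → the study is underpowered (power < 0.80).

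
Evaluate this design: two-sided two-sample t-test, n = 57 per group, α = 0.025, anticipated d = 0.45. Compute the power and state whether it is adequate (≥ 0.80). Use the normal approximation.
Power ≈ 0.56; the study is underpowered (power < 0.80)

Power calculation (two-sample t-test, normal approximation):
z_β = d · √(n/2) - z_{α/2}
z_β = 0.45 · √(57/2) - 2.241
z_β = 0.45 · 5.339 - 2.241
z_β = 0.161

Power = Φ(z_β) = Φ(0.161) ≈ 0.564

Effect size d = 0.45 is small by Cohen's convention (0.2/0.5/0.8).

Threshold: power ≥ 0.80 is conventionally adequate.
Power ≈ 0.56 → the study is underpowered (power < 0.80).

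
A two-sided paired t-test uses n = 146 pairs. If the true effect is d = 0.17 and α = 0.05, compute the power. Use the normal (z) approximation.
Power ≈ 0.54

Power calculation (paired t-test, normal approximation):
z_β = d · √n - z_{α/2}
z_β = 0.17 · √146 - 1.960
z_β = 0.17 · 12.083 - 1.960
z_β = 0.094

Power = Φ(z_β) = Φ(0.094) ≈ 0.538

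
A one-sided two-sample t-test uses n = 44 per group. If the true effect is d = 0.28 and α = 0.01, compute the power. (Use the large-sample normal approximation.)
Power ≈ 0.16

Power calculation (two-sample t-test, normal approximation):
z_β = d · √(n/2) - z_α
z_β = 0.28 · √(44/2) - 2.326
z_β = 0.28 · 4.690 - 2.326
z_β = -1.013

Power = Φ(z_β) = Φ(-1.013) ≈ 0.156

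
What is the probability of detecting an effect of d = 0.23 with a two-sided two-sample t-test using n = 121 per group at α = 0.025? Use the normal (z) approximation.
Power ≈ 0.33

Power calculation (two-sample t-test, normal approximation):
z_β = d · √(n/2) - z_{α/2}
z_β = 0.23 · √(121/2) - 2.241
z_β = 0.23 · 7.778 - 2.241
z_β = -0.452

Power = Φ(z_β) = Φ(-0.452) ≈ 0.325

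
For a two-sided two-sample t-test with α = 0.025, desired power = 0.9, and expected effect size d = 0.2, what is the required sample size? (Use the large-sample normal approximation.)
n = 621 per group

Sample size formula (two-sample t-test, normal approximation):
n = 2 · ((z_{α/2} + z_β) / d)²

z_{α/2} = 2.241 (for α = 0.025, two-sided)
z_β = 1.282 (for power = 0.9)
d = 0.2

n = 2 · ((2.241 + 1.282) / 0.2)²
n = 2 · (17.615)²
n ≈ 620.58
Round up to the next whole number: n = 621 per group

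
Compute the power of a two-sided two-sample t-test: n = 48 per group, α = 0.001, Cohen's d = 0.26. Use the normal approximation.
Power ≈ 0.02

Power calculation (two-sample t-test, normal approximation):
z_β = d · √(n/2) - z_{α/2}
z_β = 0.26 · √(48/2) - 3.291
z_β = 0.26 · 4.899 - 3.291
z_β = -2.017

Power = Φ(z_β) = Φ(-2.017) ≈ 0.022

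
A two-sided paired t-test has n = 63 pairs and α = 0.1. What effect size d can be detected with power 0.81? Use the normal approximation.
d ≈ 0.32

Minimum detectable effect (paired t-test, normal approximation):
d = (z_{α/2} + z_β) / √n
d = (1.645 + 0.878) / √63
d = 2.523 / 7.937
d ≈ 0.32

By Cohen's convention (0.2 small / 0.5 medium / 0.8 large): small effect.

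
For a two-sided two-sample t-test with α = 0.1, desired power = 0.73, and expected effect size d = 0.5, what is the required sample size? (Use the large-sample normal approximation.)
n = 41 per group

Sample size formula (two-sample t-test, normal approximation):
n = 2 · ((z_{α/2} + z_β) / d)²

z_{α/2} = 1.645 (for α = 0.1, two-sided)
z_β = 0.613 (for power = 0.73)
d = 0.5

n = 2 · ((1.645 + 0.613) / 0.5)²
n = 2 · (4.516)²
n ≈ 40.79
Round up to the next whole number: n = 41 per group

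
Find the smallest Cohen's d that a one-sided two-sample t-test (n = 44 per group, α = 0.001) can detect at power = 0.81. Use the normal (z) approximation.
d ≈ 0.85

Minimum detectable effect (two-sample t-test, normal approximation):
d = (z_α + z_β) / √(n/2)
d = (3.090 + 0.878) / √(44/2)
d = 3.968 / 4.690
d ≈ 0.85

By Cohen's convention (0.2 small / 0.5 medium / 0.8 large): large effect.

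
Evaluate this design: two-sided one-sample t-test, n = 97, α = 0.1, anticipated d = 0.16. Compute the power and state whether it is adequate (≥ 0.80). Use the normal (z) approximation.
Power ≈ 0.47; the study is underpowered (power < 0.80)

Power calculation (one-sample t-test, normal approximation):
z_β = d · √n - z_{α/2}
z_β = 0.16 · √97 - 1.645
z_β = 0.16 · 9.849 - 1.645
z_β = -0.069

Power = Φ(z_β) = Φ(-0.069) ≈ 0.472

Effect size d = 0.16 is very small by Cohen's convention (0.2/0.5/0.8).

Threshold: power ≥ 0.80 is conventionally adequate.
Power ≈ 0.47 → the study is underpowered (power < 0.80).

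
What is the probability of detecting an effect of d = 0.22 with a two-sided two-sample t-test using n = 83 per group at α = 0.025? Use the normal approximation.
Power ≈ 0.20

Power calculation (two-sample t-test, normal approximation):
z_β = d · √(n/2) - z_{α/2}
z_β = 0.22 · √(83/2) - 2.241
z_β = 0.22 · 6.442 - 2.241
z_β = -0.824

Power = Φ(z_β) = Φ(-0.824) ≈ 0.205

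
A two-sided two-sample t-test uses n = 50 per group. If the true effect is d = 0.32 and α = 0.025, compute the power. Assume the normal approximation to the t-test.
Power ≈ 0.26

Power calculation (two-sample t-test, normal approximation):
z_β = d · √(n/2) - z_{α/2}
z_β = 0.32 · √(50/2) - 2.241
z_β = 0.32 · 5.000 - 2.241
z_β = -0.641

Power = Φ(z_β) = Φ(-0.641) ≈ 0.261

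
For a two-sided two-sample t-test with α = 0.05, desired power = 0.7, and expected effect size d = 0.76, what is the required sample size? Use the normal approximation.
n = 22 per group

Sample size formula (two-sample t-test, normal approximation):
n = 2 · ((z_{α/2} + z_β) / d)²

z_{α/2} = 1.960 (for α = 0.05, two-sided)
z_β = 0.524 (for power = 0.7)
d = 0.76

n = 2 · ((1.960 + 0.524) / 0.76)²
n = 2 · (3.268)²
n ≈ 21.36
Round up to the next whole number: n = 22 per group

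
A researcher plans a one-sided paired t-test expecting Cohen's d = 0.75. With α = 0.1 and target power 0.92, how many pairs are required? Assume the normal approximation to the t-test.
n = 13 pairs

Sample size formula (paired t-test, normal approximation):
n = ((z_α + z_β) / d)²

z_α = 1.282 (for α = 0.1, one-sided)
z_β = 1.405 (for power = 0.92)
d = 0.75

n = ((1.282 + 1.405) / 0.75)²
n = (3.583)²
n ≈ 12.84
Round up to the next whole number: n = 13 pairs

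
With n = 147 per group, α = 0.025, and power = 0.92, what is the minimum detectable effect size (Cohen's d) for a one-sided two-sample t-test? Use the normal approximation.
d ≈ 0.39

Minimum detectable effect (two-sample t-test, normal approximation):
d = (z_α + z_β) / √(n/2)
d = (1.960 + 1.405) / √(147/2)
d = 3.365 / 8.573
d ≈ 0.39

By Cohen's convention (0.2 small / 0.5 medium / 0.8 large): small effect.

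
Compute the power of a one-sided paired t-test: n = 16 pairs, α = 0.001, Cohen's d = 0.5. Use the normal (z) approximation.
Power ≈ 0.14

Power calculation (paired t-test, normal approximation):
z_β = d · √n - z_α
z_β = 0.5 · √16 - 3.090
z_β = 0.5 · 4.000 - 3.090
z_β = -1.090

Power = Φ(z_β) = Φ(-1.090) ≈ 0.138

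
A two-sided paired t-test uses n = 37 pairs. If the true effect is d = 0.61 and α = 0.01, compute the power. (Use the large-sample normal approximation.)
Power ≈ 0.87

Power calculation (paired t-test, normal approximation):
z_β = d · √n - z_{α/2}
z_β = 0.61 · √37 - 2.576
z_β = 0.61 · 6.083 - 2.576
z_β = 1.135

Power = Φ(z_β) = Φ(1.135) ≈ 0.872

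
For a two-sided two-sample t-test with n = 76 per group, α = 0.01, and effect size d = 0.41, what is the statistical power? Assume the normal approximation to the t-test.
Power ≈ 0.48

Power calculation (two-sample t-test, normal approximation):
z_β = d · √(n/2) - z_{α/2}
z_β = 0.41 · √(76/2) - 2.576
z_β = 0.41 · 6.164 - 2.576
z_β = -0.048

Power = Φ(z_β) = Φ(-0.048) ≈ 0.481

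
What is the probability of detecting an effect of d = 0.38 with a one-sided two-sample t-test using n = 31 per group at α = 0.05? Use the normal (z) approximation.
Power ≈ 0.44

Power calculation (two-sample t-test, normal approximation):
z_β = d · √(n/2) - z_α
z_β = 0.38 · √(31/2) - 1.645
z_β = 0.38 · 3.937 - 1.645
z_β = -0.149

Power = Φ(z_β) = Φ(-0.149) ≈ 0.441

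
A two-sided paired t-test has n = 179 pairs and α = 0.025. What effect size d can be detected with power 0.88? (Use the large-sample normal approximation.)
d ≈ 0.26

Minimum detectable effect (paired t-test, normal approximation):
d = (z_{α/2} + z_β) / √n
d = (2.241 + 1.175) / √179
d = 3.416 / 13.379
d ≈ 0.26

By Cohen's convention (0.2 small / 0.5 medium / 0.8 large): small effect.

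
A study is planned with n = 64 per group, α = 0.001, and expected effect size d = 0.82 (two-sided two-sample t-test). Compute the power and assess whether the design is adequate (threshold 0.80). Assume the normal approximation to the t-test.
Power ≈ 0.91; the study is adequately powered (power ≥ 0.80)

Power calculation (two-sample t-test, normal approximation):
z_β = d · √(n/2) - z_{α/2}
z_β = 0.82 · √(64/2) - 3.291
z_β = 0.82 · 5.657 - 3.291
z_β = 1.348

Power = Φ(z_β) = Φ(1.348) ≈ 0.911

Effect size d = 0.82 is large by Cohen's convention (0.2/0.5/0.8).

Threshold: power ≥ 0.80 is conventionally adequate.
Power ≈ 0.91 → the study is adequately powered (power ≥ 0.80).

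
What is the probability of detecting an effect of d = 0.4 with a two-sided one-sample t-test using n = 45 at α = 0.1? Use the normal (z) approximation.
Power ≈ 0.85

Power calculation (one-sample t-test, normal approximation):
z_β = d · √n - z_{α/2}
z_β = 0.4 · √45 - 1.645
z_β = 0.4 · 6.708 - 1.645
z_β = 1.038

Power = Φ(z_β) = Φ(1.038) ≈ 0.850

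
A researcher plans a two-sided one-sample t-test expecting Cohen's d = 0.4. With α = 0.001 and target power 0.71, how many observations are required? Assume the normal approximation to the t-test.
n = 93

Sample size formula (one-sample t-test, normal approximation):
n = ((z_{α/2} + z_β) / d)²

z_{α/2} = 3.291 (for α = 0.001, two-sided)
z_β = 0.553 (for power = 0.71)
d = 0.4

n = ((3.291 + 0.553) / 0.4)²
n = (9.610)²
n ≈ 92.35
Round up to the next whole number: n = 93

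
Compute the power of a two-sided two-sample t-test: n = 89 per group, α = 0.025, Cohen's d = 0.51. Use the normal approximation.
Power ≈ 0.88

Power calculation (two-sample t-test, normal approximation):
z_β = d · √(n/2) - z_{α/2}
z_β = 0.51 · √(89/2) - 2.241
z_β = 0.51 · 6.671 - 2.241
z_β = 1.161

Power = Φ(z_β) = Φ(1.161) ≈ 0.877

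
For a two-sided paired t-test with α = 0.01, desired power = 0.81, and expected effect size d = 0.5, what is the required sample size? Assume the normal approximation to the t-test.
n = 48 pairs

Sample size formula (paired t-test, normal approximation):
n = ((z_{α/2} + z_β) / d)²

z_{α/2} = 2.576 (for α = 0.01, two-sided)
z_β = 0.878 (for power = 0.81)
d = 0.5

n = ((2.576 + 0.878) / 0.5)²
n = (6.908)²
n ≈ 47.72
Round up to the next whole number: n = 48 pairs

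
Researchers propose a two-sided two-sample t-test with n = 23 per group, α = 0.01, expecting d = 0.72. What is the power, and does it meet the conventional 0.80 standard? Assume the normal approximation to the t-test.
Power ≈ 0.45; the study is underpowered (power < 0.80)

Power calculation (two-sample t-test, normal approximation):
z_β = d · √(n/2) - z_{α/2}
z_β = 0.72 · √(23/2) - 2.576
z_β = 0.72 · 3.391 - 2.576
z_β = -0.134

Power = Φ(z_β) = Φ(-0.134) ≈ 0.447

Effect size d = 0.72 is medium by Cohen's convention (0.2/0.5/0.8).

Threshold: power ≥ 0.80 is conventionally adequate.
Power ≈ 0.45 → the study is underpowered (power < 0.80).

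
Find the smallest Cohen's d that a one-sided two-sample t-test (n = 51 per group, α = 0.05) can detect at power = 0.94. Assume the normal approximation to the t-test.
d ≈ 0.63

Minimum detectable effect (two-sample t-test, normal approximation):
d = (z_α + z_β) / √(n/2)
d = (1.645 + 1.555) / √(51/2)
d = 3.200 / 5.050
d ≈ 0.63

By Cohen's convention (0.2 small / 0.5 medium / 0.8 large): medium effect.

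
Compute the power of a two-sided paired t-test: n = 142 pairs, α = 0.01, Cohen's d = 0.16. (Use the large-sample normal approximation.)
Power ≈ 0.25

Power calculation (paired t-test, normal approximation):
z_β = d · √n - z_{α/2}
z_β = 0.16 · √142 - 2.576
z_β = 0.16 · 11.916 - 2.576
z_β = -0.669

Power = Φ(z_β) = Φ(-0.669) ≈ 0.252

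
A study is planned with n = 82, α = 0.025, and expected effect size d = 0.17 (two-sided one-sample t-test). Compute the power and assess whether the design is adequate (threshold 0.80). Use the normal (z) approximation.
Power ≈ 0.24; the study is underpowered (power < 0.80)

Power calculation (one-sample t-test, normal approximation):
z_β = d · √n - z_{α/2}
z_β = 0.17 · √82 - 2.241
z_β = 0.17 · 9.055 - 2.241
z_β = -0.702

Power = Φ(z_β) = Φ(-0.702) ≈ 0.241

Effect size d = 0.17 is very small by Cohen's convention (0.2/0.5/0.8).

Threshold: power ≥ 0.80 is conventionally adequate.
Power ≈ 0.24 → the study is underpowered (power < 0.80).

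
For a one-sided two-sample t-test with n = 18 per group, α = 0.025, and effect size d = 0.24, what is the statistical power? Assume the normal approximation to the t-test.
Power ≈ 0.11

Power calculation (two-sample t-test, normal approximation):
z_β = d · √(n/2) - z_α
z_β = 0.24 · √(18/2) - 1.960
z_β = 0.24 · 3.000 - 1.960
z_β = -1.240

Power = Φ(z_β) = Φ(-1.240) ≈ 0.107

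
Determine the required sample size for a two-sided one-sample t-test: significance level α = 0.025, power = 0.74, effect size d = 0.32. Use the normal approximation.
n = 82

Sample size formula (one-sample t-test, normal approximation):
n = ((z_{α/2} + z_β) / d)²

z_{α/2} = 2.241 (for α = 0.025, two-sided)
z_β = 0.643 (for power = 0.74)
d = 0.32

n = ((2.241 + 0.643) / 0.32)²
n = (9.013)²
n ≈ 81.23
Round up to the next whole number: n = 82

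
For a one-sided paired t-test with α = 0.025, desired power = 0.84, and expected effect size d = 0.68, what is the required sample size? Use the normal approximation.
n = 19 pairs

Sample size formula (paired t-test, normal approximation):
n = ((z_α + z_β) / d)²

z_α = 1.960 (for α = 0.025, one-sided)
z_β = 0.994 (for power = 0.84)
d = 0.68

n = ((1.960 + 0.994) / 0.68)²
n = (4.344)²
n ≈ 18.87
Round up to the next whole number: n = 19 pairs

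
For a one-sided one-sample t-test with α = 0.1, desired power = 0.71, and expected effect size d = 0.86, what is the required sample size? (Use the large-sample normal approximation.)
n = 5

Sample size formula (one-sample t-test, normal approximation):
n = ((z_α + z_β) / d)²

z_α = 1.282 (for α = 0.1, one-sided)
z_β = 0.553 (for power = 0.71)
d = 0.86

n = ((1.282 + 0.553) / 0.86)²
n = (2.134)²
n ≈ 4.55
Round up to the next whole number: n = 5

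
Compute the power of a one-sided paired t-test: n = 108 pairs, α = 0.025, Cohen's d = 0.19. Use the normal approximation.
Power ≈ 0.51

Power calculation (paired t-test, normal approximation):
z_β = d · √n - z_α
z_β = 0.19 · √108 - 1.960
z_β = 0.19 · 10.392 - 1.960
z_β = 0.015

Power = Φ(z_β) = Φ(0.015) ≈ 0.506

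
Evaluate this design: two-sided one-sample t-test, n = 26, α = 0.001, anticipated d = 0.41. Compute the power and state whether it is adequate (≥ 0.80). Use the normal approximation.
Power ≈ 0.12; the study is underpowered (power < 0.80)

Power calculation (one-sample t-test, normal approximation):
z_β = d · √n - z_{α/2}
z_β = 0.41 · √26 - 3.291
z_β = 0.41 · 5.099 - 3.291
z_β = -1.200

Power = Φ(z_β) = Φ(-1.200) ≈ 0.115

Effect size d = 0.41 is small by Cohen's convention (0.2/0.5/0.8).

Threshold: power ≥ 0.80 is conventionally adequate.
Power ≈ 0.12 → the study is underpowered (power < 0.80).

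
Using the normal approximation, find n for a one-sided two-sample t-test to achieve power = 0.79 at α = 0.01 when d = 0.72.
n = 38 per group

Sample size formula (two-sample t-test, normal approximation):
n = 2 · ((z_α + z_β) / d)²

z_α = 2.326 (for α = 0.01, one-sided)
z_β = 0.806 (for power = 0.79)
d = 0.72

n = 2 · ((2.326 + 0.806) / 0.72)²
n = 2 · (4.350)²
n ≈ 37.84
Round up to the next whole number: n = 38 per group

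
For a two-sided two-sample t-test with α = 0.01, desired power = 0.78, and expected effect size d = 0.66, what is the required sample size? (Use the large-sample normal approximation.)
n = 52 per group

Sample size formula (two-sample t-test, normal approximation):
n = 2 · ((z_{α/2} + z_β) / d)²

z_{α/2} = 2.576 (for α = 0.01, two-sided)
z_β = 0.772 (for power = 0.78)
d = 0.66

n = 2 · ((2.576 + 0.772) / 0.66)²
n = 2 · (5.073)²
n ≈ 51.47
Round up to the next whole number: n = 52 per group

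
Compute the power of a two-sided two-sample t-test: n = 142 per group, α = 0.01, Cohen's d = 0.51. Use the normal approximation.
Power ≈ 0.96

Power calculation (two-sample t-test, normal approximation):
z_β = d · √(n/2) - z_{α/2}
z_β = 0.51 · √(142/2) - 2.576
z_β = 0.51 · 8.426 - 2.576
z_β = 1.722

Power = Φ(z_β) = Φ(1.722) ≈ 0.957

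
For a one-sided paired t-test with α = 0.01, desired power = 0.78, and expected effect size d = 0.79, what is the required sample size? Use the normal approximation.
n = 16 pairs

Sample size formula (paired t-test, normal approximation):
n = ((z_α + z_β) / d)²

z_α = 2.326 (for α = 0.01, one-sided)
z_β = 0.772 (for power = 0.78)
d = 0.79

n = ((2.326 + 0.772) / 0.79)²
n = (3.922)²
n ≈ 15.38
Round up to the next whole number: n = 16 pairs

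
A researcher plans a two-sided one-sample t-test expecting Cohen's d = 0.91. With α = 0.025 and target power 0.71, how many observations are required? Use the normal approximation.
n = 10

Sample size formula (one-sample t-test, normal approximation):
n = ((z_{α/2} + z_β) / d)²

z_{α/2} = 2.241 (for α = 0.025, two-sided)
z_β = 0.553 (for power = 0.71)
d = 0.91

n = ((2.241 + 0.553) / 0.91)²
n = (3.070)²
n ≈ 9.42
Round up to the next whole number: n = 10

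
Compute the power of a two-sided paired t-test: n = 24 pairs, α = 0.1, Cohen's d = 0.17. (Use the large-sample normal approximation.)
Power ≈ 0.21

Power calculation (paired t-test, normal approximation):
z_β = d · √n - z_{α/2}
z_β = 0.17 · √24 - 1.645
z_β = 0.17 · 4.899 - 1.645
z_β = -0.812

Power = Φ(z_β) = Φ(-0.812) ≈ 0.208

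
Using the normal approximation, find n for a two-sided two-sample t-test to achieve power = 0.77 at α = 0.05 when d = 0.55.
n = 49 per group

Sample size formula (two-sample t-test, normal approximation):
n = 2 · ((z_{α/2} + z_β) / d)²

z_{α/2} = 1.960 (for α = 0.05, two-sided)
z_β = 0.739 (for power = 0.77)
d = 0.55

n = 2 · ((1.960 + 0.739) / 0.55)²
n = 2 · (4.907)²
n ≈ 48.16
Round up to the next whole number: n = 49 per group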